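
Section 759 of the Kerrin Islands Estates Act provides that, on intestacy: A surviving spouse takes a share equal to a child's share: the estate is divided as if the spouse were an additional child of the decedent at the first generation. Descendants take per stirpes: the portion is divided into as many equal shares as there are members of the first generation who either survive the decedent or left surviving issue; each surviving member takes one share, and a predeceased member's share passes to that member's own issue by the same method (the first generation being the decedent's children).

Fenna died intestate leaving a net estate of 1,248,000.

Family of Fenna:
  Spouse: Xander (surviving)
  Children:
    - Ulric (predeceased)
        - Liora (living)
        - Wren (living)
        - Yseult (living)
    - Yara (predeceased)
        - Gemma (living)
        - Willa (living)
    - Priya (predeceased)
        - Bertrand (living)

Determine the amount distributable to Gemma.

Gemma receives 156,000.

The spouse counts as an additional share at the children's level, so there are 4 primary shares of 312,000. Xander takes one such share (312,000).
The children's combined portion (936,000) is divided into 3 shares of 312,000: Ulric's 312,000 share passes to Ulric's issue; Yara's 312,000 share passes to Yara's issue; Priya's 312,000 share passes to Priya's issue.
Ulric's share (312,000) is divided into 3 shares of 104,000: Liora, Wren, and Yseult each take 104,000.
Yara's share (312,000) is divided into 2 shares of 156,000: Gemma and Willa each take 156,000.
Priya's share (312,000) passes entirely to Bertrand.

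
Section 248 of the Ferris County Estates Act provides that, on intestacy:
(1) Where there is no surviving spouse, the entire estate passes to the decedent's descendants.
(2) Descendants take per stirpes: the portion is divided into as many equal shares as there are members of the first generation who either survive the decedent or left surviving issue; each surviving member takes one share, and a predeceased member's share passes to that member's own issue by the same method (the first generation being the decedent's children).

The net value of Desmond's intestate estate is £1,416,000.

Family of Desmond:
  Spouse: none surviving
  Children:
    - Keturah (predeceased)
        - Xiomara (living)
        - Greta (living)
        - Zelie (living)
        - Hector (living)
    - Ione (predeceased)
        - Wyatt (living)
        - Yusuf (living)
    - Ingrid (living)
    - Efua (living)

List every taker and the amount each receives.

Xiomara: £88,500; Greta: £88,500; Zelie: £88,500; Hector: £88,500; Wyatt: £177,000; Yusuf: £177,000; Ingrid: £354,000; Efua: £354,000

The entire £1,416,000 passes to the descendants.
That amount (£1,416,000) is divided into 4 shares of £354,000: Ingrid and Efua each take £354,000; Keturah's £354,000 share passes to Keturah's issue; Ione's £354,000 share passes to Ione's issue.
Keturah's share (£354,000) is divided into 4 shares of £88,500: Xiomara, Greta, Zelie, and Hector each take £88,500.
Ione's share (£354,000) is divided into 2 shares of £177,000: Wyatt and Yusuf each take £177,000.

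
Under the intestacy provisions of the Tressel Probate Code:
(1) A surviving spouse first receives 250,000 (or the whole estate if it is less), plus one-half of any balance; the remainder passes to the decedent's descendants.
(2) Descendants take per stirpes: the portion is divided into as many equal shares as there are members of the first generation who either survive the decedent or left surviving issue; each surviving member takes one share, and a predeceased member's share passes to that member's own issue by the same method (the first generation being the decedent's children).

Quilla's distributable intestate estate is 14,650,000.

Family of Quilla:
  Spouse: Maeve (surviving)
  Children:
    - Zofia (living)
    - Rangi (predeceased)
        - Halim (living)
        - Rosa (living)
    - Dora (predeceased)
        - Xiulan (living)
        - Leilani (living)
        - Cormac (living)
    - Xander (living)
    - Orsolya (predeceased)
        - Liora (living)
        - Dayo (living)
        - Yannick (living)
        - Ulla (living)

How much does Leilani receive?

Maeve first takes 250,000, leaving a balance of 14,400,000. Maeve then takes one-half of the balance (7,200,000), for a total of 7,450,000. The remaining 7,200,000 passes to the descendants.
The descendants' portion (7,200,000) is divided into 5 shares of 1,440,000: Zofia and Xander each take 1,440,000; Rangi's 1,440,000 share passes to Rangi's issue; Dora's 1,440,000 share passes to Dora's issue; Orsolya's 1,440,000 share passes to Orsolya's issue.
Rangi's share (1,440,000) is divided into 2 shares of 720,000: Halim and Rosa each take 720,000.
Dora's share (1,440,000) is divided into 3 shares of 480,000: Xiulan, Leilani, and Cormac each take 480,000.
Orsolya's share (1,440,000) is divided into 4 shares of 360,000: Liora, Dayo, Yannick, and Ulla each take 360,000.

Leilani receives 480,000.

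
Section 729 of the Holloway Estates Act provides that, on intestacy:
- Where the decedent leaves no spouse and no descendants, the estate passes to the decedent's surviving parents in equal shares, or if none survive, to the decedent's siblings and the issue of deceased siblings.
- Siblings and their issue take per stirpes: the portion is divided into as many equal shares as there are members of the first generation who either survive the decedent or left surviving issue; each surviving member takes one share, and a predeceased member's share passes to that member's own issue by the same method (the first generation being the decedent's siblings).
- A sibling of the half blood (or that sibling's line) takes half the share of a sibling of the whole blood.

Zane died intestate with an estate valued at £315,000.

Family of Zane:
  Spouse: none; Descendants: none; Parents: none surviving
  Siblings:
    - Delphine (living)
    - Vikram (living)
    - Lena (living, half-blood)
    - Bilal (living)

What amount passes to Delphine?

Delphine receives £90,000.

The entire £315,000 passes to the siblings and their issue.
Counting each half-blood sibling's line as half a unit, there are 7/2 units in £315,000, so one unit is £90,000. Whole-blood lines (Delphine, Vikram, and Bilal) take £90,000 each; half-blood lines (Lena) take £45,000 each.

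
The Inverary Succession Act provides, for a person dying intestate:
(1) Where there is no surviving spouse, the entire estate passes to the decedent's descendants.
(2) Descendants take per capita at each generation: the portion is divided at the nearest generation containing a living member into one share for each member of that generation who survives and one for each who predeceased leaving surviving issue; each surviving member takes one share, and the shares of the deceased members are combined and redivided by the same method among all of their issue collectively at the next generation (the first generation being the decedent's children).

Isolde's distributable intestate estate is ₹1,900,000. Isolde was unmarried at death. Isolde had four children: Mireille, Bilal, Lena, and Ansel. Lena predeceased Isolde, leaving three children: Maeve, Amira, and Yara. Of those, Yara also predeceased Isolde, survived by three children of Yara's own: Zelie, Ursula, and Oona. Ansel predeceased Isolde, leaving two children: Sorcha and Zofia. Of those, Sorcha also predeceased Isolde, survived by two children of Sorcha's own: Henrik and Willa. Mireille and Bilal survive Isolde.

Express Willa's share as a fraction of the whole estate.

The entire ₹1,900,000 passes to the descendants.
That amount (₹1,900,000) is divided at the children's generation into 4 shares of ₹475,000. Mireille and Bilal each take ₹475,000. The 2 shares of the deceased (Lena and Ansel) are combined into a pool of ₹950,000.
That pool (₹950,000) is divided at the grandchildren's generation into 5 shares of ₹190,000. Maeve, Amira, and Zofia each take ₹190,000. The 2 shares of the deceased (Yara and Sorcha) are combined into a pool of ₹380,000.
That pool (₹380,000) is divided at the great-grandchildren's generation equally among Zelie, Ursula, Oona, Henrik, and Willa: ₹76,000 each.

Willa receives 1/25 of the estate.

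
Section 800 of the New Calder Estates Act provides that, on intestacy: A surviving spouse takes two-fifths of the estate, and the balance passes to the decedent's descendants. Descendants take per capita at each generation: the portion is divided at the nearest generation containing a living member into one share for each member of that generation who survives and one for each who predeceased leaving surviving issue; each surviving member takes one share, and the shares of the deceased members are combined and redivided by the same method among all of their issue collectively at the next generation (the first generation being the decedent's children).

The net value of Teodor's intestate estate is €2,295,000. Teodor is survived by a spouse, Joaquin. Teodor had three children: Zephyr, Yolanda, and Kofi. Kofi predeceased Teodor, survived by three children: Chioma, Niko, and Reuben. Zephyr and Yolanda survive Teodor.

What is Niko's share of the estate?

Niko receives €153,000.

Joaquin takes two-fifths of €2,295,000 = €918,000. The remaining €1,377,000 passes to the descendants.
The descendants' portion (€1,377,000) is divided at the children's generation into 3 shares of €459,000. Zephyr and Yolanda each take €459,000. The remaining share for the deceased Kofi (€459,000) is carried to the next generation.
That pool (€459,000) is divided at the grandchildren's generation equally among Chioma, Niko, and Reuben: €153,000 each.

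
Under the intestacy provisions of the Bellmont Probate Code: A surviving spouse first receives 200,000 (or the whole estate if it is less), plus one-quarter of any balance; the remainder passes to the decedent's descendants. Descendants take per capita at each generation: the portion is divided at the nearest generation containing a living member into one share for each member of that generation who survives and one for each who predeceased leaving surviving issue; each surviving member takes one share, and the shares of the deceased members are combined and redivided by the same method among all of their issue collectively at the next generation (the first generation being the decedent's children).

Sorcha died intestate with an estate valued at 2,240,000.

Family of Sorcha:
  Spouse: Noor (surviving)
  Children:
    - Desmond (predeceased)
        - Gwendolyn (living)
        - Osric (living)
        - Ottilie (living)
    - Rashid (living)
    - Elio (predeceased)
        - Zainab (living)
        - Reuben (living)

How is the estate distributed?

Noor: 710,000; Gwendolyn: 204,000; Osric: 204,000; Ottilie: 204,000; Rashid: 510,000; Zainab: 204,000; Reuben: 204,000

Noor first takes 200,000, leaving a balance of 2,040,000. Noor then takes one-quarter of the balance (510,000), for a total of 710,000. The remaining 1,530,000 passes to the descendants.
The descendants' portion (1,530,000) is divided at the children's generation into 3 shares of 510,000. Rashid takes 510,000. The 2 shares of the deceased (Desmond and Elio) are combined into a pool of 1,020,000.
That pool (1,020,000) is divided at the grandchildren's generation equally among Gwendolyn, Osric, Ottilie, Zainab, and Reuben: 204,000 each.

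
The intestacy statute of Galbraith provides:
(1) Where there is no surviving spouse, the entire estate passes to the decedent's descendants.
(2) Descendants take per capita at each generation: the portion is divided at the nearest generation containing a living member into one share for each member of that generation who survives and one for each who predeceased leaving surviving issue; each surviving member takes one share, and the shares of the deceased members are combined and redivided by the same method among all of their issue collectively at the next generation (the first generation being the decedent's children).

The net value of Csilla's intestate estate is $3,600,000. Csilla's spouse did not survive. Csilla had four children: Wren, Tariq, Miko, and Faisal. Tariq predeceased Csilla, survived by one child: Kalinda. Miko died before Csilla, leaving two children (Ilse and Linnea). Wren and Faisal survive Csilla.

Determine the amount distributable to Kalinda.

The entire $3,600,000 passes to the descendants.
That amount ($3,600,000) is divided at the children's generation into 4 shares of $900,000. Wren and Faisal each take $900,000. The 2 shares of the deceased (Tariq and Miko) are combined into a pool of $1,800,000.
That pool ($1,800,000) is divided at the grandchildren's generation equally among Kalinda, Ilse, and Linnea: $600,000 each.

Kalinda receives $600,000.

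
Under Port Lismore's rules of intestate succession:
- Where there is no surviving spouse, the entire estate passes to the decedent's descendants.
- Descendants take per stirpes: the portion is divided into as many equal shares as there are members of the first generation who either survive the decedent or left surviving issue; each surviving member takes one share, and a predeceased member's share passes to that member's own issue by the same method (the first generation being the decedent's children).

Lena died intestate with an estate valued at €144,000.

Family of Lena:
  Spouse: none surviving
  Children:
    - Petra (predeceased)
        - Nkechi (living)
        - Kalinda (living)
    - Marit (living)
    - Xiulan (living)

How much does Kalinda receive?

Kalinda receives €24,000.

The entire €144,000 passes to the descendants.
That amount (€144,000) is divided into 3 shares of €48,000: Marit and Xiulan each take €48,000; Petra's €48,000 share passes to Petra's issue.
Petra's share (€48,000) is divided into 2 shares of €24,000: Nkechi and Kalinda each take €24,000.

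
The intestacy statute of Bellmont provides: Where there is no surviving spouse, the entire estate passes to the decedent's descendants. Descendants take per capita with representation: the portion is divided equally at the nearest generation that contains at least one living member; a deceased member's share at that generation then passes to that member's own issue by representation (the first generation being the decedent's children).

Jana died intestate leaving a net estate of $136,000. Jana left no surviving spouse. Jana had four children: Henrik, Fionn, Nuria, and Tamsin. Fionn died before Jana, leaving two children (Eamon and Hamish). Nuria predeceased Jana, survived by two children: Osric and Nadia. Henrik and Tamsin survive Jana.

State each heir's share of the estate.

Henrik: $34,000; Eamon: $17,000; Hamish: $17,000; Osric: $17,000; Nadia: $17,000; Tamsin: $34,000

The entire $136,000 passes to the descendants.
That amount ($136,000) is divided into 4 shares of $34,000: Henrik and Tamsin each take $34,000; Fionn's $34,000 share passes to Fionn's issue; Nuria's $34,000 share passes to Nuria's issue.
Fionn's share ($34,000) is divided into 2 shares of $17,000: Eamon and Hamish each take $17,000.
Nuria's share ($34,000) is divided into 2 shares of $17,000: Osric and Nadia each take $17,000.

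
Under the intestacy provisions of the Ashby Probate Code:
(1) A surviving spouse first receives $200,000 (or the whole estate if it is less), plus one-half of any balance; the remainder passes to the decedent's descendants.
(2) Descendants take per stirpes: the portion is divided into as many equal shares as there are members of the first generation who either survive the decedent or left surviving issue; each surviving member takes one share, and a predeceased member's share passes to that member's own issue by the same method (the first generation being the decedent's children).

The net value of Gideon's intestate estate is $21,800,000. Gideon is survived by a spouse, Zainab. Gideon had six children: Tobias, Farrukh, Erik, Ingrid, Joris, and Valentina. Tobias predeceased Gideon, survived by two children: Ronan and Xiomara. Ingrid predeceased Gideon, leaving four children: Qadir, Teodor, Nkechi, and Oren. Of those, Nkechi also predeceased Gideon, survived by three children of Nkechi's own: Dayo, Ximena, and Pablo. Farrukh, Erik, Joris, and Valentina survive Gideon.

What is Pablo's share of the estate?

Zainab first takes $200,000, leaving a balance of $21,600,000. Zainab then takes one-half of the balance ($10,800,000), for a total of $11,000,000. The remaining $10,800,000 passes to the descendants.
The descendants' portion ($10,800,000) is divided into 6 shares of $1,800,000: Farrukh, Erik, Joris, and Valentina each take $1,800,000; Tobias's $1,800,000 share passes to Tobias's issue; Ingrid's $1,800,000 share passes to Ingrid's issue.
Tobias's share ($1,800,000) is divided into 2 shares of $900,000: Ronan and Xiomara each take $900,000.
Ingrid's share ($1,800,000) is divided into 4 shares of $450,000: Qadir, Teodor, and Oren each take $450,000; Nkechi's $450,000 share passes to Nkechi's issue.
Nkechi's share ($450,000) is divided into 3 shares of $150,000: Dayo, Ximena, and Pablo each take $150,000.

Pablo receives $150,000.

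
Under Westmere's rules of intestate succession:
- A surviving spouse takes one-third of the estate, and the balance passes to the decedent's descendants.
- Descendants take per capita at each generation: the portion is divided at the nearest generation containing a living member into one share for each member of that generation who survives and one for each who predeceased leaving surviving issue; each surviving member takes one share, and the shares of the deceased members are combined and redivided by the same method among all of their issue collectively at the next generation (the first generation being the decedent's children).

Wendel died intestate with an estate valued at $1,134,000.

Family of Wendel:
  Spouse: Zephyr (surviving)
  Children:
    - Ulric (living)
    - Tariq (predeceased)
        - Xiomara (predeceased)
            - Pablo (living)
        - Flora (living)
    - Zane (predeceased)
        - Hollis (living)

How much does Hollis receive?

Zephyr takes one-third of $1,134,000 = $378,000. The remaining $756,000 passes to the descendants.
The descendants' portion ($756,000) is divided at the children's generation into 3 shares of $252,000. Ulric takes $252,000. The 2 shares of the deceased (Tariq and Zane) are combined into a pool of $504,000.
That pool ($504,000) is divided at the grandchildren's generation into 3 shares of $168,000. Flora and Hollis each take $168,000. The remaining share for the deceased Xiomara ($168,000) is carried to the next generation.
That pool ($168,000) passes entirely to Pablo, the sole taker at the great-grandchildren's generation.

Hollis receives $168,000.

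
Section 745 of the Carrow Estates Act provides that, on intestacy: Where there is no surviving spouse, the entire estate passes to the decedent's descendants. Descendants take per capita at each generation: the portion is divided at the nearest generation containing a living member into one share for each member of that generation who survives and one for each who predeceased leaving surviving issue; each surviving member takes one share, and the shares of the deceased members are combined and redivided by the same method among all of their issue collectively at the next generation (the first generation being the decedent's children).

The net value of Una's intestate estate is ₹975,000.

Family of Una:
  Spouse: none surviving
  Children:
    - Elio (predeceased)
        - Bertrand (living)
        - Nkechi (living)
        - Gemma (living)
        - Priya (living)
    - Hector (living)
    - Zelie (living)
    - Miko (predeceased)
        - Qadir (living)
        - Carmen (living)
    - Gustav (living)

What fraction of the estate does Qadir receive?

The entire ₹975,000 passes to the descendants.
That amount (₹975,000) is divided at the children's generation into 5 shares of ₹195,000. Hector, Zelie, and Gustav each take ₹195,000. The 2 shares of the deceased (Elio and Miko) are combined into a pool of ₹390,000.
That pool (₹390,000) is divided at the grandchildren's generation equally among Bertrand, Nkechi, Gemma, Priya, Qadir, and Carmen: ₹65,000 each.

Qadir receives 1/15 of the estate.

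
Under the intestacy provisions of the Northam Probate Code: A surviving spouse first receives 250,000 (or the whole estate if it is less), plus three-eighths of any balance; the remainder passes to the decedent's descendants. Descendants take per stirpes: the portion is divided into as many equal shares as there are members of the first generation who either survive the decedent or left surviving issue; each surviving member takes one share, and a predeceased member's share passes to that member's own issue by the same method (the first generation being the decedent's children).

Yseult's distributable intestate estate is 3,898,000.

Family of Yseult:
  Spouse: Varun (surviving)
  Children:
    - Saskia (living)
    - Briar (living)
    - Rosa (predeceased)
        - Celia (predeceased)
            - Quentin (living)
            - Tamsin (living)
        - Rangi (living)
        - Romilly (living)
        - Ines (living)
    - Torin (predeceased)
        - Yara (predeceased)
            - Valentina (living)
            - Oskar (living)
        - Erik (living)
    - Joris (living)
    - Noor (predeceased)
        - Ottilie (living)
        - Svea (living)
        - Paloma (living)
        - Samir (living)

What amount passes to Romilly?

Varun first takes 250,000, leaving a balance of 3,648,000. Varun then takes three-eighths of the balance (1,368,000), for a total of 1,618,000. The remaining 2,280,000 passes to the descendants.
The descendants' portion (2,280,000) is divided into 6 shares of 380,000: Saskia, Briar, and Joris each take 380,000; Rosa's 380,000 share passes to Rosa's issue; Torin's 380,000 share passes to Torin's issue; Noor's 380,000 share passes to Noor's issue.
Rosa's share (380,000) is divided into 4 shares of 95,000: Rangi, Romilly, and Ines each take 95,000; Celia's 95,000 share passes to Celia's issue.
Celia's share (95,000) is divided into 2 shares of 47,500: Quentin and Tamsin each take 47,500.
Torin's share (380,000) is divided into 2 shares of 190,000: Erik takes 190,000; Yara's 190,000 share passes to Yara's issue.
Yara's share (190,000) is divided into 2 shares of 95,000: Valentina and Oskar each take 95,000.
Noor's share (380,000) is divided into 4 shares of 95,000: Ottilie, Svea, Paloma, and Samir each take 95,000.

Romilly receives 95,000.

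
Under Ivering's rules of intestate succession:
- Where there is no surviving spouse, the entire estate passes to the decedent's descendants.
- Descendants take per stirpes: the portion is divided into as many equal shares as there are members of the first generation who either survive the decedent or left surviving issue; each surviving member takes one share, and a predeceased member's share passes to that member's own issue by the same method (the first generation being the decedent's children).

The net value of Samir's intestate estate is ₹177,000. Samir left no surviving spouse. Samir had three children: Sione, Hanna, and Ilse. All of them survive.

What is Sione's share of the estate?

The entire ₹177,000 passes to the descendants.
That amount (₹177,000) is divided into 3 shares of ₹59,000: Sione, Hanna, and Ilse each take ₹59,000.

Sione receives ₹59,000.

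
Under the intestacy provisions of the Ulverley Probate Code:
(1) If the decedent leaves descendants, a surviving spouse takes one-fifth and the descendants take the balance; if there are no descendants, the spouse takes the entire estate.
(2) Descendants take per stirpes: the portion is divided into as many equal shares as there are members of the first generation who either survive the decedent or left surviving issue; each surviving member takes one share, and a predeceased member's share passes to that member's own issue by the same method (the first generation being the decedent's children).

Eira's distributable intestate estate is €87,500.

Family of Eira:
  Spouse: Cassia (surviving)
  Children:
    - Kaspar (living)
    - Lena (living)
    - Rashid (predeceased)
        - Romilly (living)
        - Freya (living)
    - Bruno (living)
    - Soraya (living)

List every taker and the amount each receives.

Cassia: €17,500; Kaspar: €14,000; Lena: €14,000; Romilly: €7,000; Freya: €7,000; Bruno: €14,000; Soraya: €14,000

Cassia takes one-fifth of €87,500 = €17,500. The remaining €70,000 passes to the descendants.
The descendants' portion (€70,000) is divided into 5 shares of €14,000: Kaspar, Lena, Bruno, and Soraya each take €14,000; Rashid's €14,000 share passes to Rashid's issue.
Rashid's share (€14,000) is divided into 2 shares of €7,000: Romilly and Freya each take €7,000.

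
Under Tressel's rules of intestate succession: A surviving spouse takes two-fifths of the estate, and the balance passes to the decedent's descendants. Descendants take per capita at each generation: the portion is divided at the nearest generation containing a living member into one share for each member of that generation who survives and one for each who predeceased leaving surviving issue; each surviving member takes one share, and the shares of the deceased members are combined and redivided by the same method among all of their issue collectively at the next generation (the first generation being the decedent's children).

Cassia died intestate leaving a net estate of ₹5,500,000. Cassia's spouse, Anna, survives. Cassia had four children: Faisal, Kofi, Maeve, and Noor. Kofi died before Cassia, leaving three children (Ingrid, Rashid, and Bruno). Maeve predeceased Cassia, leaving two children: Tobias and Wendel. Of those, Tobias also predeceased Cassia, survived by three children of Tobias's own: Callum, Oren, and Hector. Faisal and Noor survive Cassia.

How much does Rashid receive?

Rashid receives ₹330,000.

Anna takes two-fifths of ₹5,500,000 = ₹2,200,000. The remaining ₹3,300,000 passes to the descendants.
The descendants' portion (₹3,300,000) is divided at the children's generation into 4 shares of ₹825,000. Faisal and Noor each take ₹825,000. The 2 shares of the deceased (Kofi and Maeve) are combined into a pool of ₹1,650,000.
That pool (₹1,650,000) is divided at the grandchildren's generation into 5 shares of ₹330,000. Ingrid, Rashid, Bruno, and Wendel each take ₹330,000. The remaining share for the deceased Tobias (₹330,000) is carried to the next generation.
That pool (₹330,000) is divided at the great-grandchildren's generation equally among Callum, Oren, and Hector: ₹110,000 each.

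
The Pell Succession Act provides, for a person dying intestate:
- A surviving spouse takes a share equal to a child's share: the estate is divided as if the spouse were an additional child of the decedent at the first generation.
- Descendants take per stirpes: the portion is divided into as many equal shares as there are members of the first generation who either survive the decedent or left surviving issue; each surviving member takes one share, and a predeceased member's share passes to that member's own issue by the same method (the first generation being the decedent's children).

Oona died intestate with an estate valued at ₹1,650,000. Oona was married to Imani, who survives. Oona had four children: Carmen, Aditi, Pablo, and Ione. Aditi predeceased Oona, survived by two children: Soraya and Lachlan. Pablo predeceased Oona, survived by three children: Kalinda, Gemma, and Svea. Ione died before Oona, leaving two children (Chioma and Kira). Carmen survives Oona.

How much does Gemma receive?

The spouse counts as an additional share at the children's level, so there are 5 primary shares of ₹330,000. Imani takes one such share (₹330,000).
The children's combined portion (₹1,320,000) is divided into 4 shares of ₹330,000: Carmen takes ₹330,000; Aditi's ₹330,000 share passes to Aditi's issue; Pablo's ₹330,000 share passes to Pablo's issue; Ione's ₹330,000 share passes to Ione's issue.
Aditi's share (₹330,000) is divided into 2 shares of ₹165,000: Soraya and Lachlan each take ₹165,000.
Pablo's share (₹330,000) is divided into 3 shares of ₹110,000: Kalinda, Gemma, and Svea each take ₹110,000.
Ione's share (₹330,000) is divided into 2 shares of ₹165,000: Chioma and Kira each take ₹165,000.

Gemma receives ₹110,000.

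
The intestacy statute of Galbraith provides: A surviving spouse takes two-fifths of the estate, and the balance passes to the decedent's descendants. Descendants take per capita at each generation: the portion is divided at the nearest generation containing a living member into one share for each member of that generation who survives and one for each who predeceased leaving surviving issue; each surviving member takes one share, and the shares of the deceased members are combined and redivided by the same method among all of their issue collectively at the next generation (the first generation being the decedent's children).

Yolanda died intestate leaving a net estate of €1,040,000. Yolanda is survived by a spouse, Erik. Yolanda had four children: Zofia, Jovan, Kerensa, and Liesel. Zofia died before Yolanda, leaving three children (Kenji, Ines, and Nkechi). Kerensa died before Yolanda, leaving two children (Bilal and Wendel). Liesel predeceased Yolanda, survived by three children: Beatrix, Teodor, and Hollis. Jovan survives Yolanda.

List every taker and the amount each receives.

Erik: €416,000; Kenji: €58,500; Ines: €58,500; Nkechi: €58,500; Jovan: €156,000; Bilal: €58,500; Wendel: €58,500; Beatrix: €58,500; Teodor: €58,500; Hollis: €58,500

Erik takes two-fifths of €1,040,000 = €416,000. The remaining €624,000 passes to the descendants.
The descendants' portion (€624,000) is divided at the children's generation into 4 shares of €156,000. Jovan takes €156,000. The 3 shares of the deceased (Zofia, Kerensa, and Liesel) are combined into a pool of €468,000.
That pool (€468,000) is divided at the grandchildren's generation equally among Kenji, Ines, Nkechi, Bilal, Wendel, Beatrix, Teodor, and Hollis: €58,500 each.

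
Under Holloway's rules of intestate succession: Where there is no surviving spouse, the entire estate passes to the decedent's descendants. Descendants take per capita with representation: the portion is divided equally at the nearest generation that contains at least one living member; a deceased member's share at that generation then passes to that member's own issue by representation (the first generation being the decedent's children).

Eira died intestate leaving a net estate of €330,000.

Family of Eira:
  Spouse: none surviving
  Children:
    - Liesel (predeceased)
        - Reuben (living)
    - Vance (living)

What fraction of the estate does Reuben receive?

Reuben receives 1/2 of the estate.

The entire €330,000 passes to the descendants.
That amount (€330,000) is divided into 2 shares of €165,000: Vance takes €165,000; Liesel's €165,000 share passes to Liesel's issue.
Liesel's share (€165,000) passes entirely to Reuben.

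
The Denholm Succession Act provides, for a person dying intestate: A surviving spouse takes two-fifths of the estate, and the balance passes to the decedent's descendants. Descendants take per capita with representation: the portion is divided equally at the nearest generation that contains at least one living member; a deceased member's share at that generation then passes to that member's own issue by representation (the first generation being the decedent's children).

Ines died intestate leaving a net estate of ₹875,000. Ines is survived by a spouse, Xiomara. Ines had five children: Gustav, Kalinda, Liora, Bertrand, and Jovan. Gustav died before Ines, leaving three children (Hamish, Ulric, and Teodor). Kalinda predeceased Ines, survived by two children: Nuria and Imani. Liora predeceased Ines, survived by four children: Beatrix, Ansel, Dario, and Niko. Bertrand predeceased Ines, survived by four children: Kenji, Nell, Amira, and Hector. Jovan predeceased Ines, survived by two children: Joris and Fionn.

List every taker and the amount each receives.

Xiomara: ₹350,000; Hamish: ₹35,000; Ulric: ₹35,000; Teodor: ₹35,000; Nuria: ₹35,000; Imani: ₹35,000; Beatrix: ₹35,000; Ansel: ₹35,000; Dario: ₹35,000; Niko: ₹35,000; Kenji: ₹35,000; Nell: ₹35,000; Amira: ₹35,000; Hector: ₹35,000; Joris: ₹35,000; Fionn: ₹35,000

Xiomara takes two-fifths of ₹875,000 = ₹350,000. The remaining ₹525,000 passes to the descendants.
No child survives, so the initial division is made at the grandchildren's generation.
The descendants' portion (₹525,000) is divided into 15 shares of ₹35,000: Hamish, Ulric, Teodor, Nuria, Imani, Beatrix, Ansel, Dario, Niko, Kenji, Nell, Amira, Hector, Joris, and Fionn each take ₹35,000.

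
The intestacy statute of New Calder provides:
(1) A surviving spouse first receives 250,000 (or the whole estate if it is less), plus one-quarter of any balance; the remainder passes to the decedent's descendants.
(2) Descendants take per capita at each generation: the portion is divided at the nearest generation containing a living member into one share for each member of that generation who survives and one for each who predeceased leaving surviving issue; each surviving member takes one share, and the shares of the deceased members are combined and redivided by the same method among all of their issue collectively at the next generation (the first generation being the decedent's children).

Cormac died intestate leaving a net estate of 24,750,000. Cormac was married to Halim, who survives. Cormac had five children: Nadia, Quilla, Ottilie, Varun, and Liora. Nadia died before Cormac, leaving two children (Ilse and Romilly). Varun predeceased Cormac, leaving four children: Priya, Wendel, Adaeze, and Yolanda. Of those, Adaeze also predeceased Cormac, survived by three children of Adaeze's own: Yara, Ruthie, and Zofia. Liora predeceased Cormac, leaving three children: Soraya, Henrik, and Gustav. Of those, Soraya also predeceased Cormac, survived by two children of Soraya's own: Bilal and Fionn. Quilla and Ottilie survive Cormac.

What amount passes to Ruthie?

Halim first takes 250,000, leaving a balance of 24,500,000. Halim then takes one-quarter of the balance (6,125,000), for a total of 6,375,000. The remaining 18,375,000 passes to the descendants.
The descendants' portion (18,375,000) is divided at the children's generation into 5 shares of 3,675,000. Quilla and Ottilie each take 3,675,000. The 3 shares of the deceased (Nadia, Varun, and Liora) are combined into a pool of 11,025,000.
That pool (11,025,000) is divided at the grandchildren's generation into 9 shares of 1,225,000. Ilse, Romilly, Priya, Wendel, Yolanda, Henrik, and Gustav each take 1,225,000. The 2 shares of the deceased (Adaeze and Soraya) are combined into a pool of 2,450,000.
That pool (2,450,000) is divided at the great-grandchildren's generation equally among Yara, Ruthie, Zofia, Bilal, and Fionn: 490,000 each.

Ruthie receives 490,000.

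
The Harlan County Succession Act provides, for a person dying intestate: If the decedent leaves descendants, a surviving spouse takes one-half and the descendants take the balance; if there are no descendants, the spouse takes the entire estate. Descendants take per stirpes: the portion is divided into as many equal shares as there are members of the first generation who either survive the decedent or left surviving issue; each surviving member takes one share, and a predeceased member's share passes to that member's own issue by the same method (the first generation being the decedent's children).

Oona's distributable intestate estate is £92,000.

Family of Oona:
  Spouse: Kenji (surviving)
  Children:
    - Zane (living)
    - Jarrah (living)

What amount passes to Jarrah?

Jarrah receives £23,000.

Kenji takes one-half of £92,000 = £46,000. The remaining £46,000 passes to the descendants.
The descendants' portion (£46,000) is divided into 2 shares of £23,000: Zane and Jarrah each take £23,000.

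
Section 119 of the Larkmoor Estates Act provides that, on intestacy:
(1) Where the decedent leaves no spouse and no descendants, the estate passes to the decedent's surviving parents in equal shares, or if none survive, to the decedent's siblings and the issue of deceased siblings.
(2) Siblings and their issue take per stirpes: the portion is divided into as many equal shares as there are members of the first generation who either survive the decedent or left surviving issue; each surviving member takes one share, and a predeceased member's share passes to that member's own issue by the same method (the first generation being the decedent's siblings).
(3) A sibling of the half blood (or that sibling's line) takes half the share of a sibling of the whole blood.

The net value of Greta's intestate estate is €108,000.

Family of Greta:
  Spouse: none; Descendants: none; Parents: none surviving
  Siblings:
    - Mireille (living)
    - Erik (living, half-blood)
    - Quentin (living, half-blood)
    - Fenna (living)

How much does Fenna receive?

The entire €108,000 passes to the siblings and their issue.
Counting each half-blood sibling's line as half a unit, there are 3 units in €108,000, so one unit is €36,000. Whole-blood lines (Mireille and Fenna) take €36,000 each; half-blood lines (Erik and Quentin) take €18,000 each.

Fenna receives €36,000.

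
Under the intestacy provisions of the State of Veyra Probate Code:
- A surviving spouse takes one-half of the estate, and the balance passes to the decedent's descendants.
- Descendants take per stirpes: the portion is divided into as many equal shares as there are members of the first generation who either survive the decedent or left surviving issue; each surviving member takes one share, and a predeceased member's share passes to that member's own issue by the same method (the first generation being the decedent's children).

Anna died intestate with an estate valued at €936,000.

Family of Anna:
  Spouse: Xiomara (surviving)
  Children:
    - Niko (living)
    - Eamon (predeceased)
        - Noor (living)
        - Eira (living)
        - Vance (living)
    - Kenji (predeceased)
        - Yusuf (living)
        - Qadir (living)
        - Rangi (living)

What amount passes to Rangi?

Xiomara takes one-half of €936,000 = €468,000. The remaining €468,000 passes to the descendants.
The descendants' portion (€468,000) is divided into 3 shares of €156,000: Niko takes €156,000; Eamon's €156,000 share passes to Eamon's issue; Kenji's €156,000 share passes to Kenji's issue.
Eamon's share (€156,000) is divided into 3 shares of €52,000: Noor, Eira, and Vance each take €52,000.
Kenji's share (€156,000) is divided into 3 shares of €52,000: Yusuf, Qadir, and Rangi each take €52,000.

Rangi receives €52,000.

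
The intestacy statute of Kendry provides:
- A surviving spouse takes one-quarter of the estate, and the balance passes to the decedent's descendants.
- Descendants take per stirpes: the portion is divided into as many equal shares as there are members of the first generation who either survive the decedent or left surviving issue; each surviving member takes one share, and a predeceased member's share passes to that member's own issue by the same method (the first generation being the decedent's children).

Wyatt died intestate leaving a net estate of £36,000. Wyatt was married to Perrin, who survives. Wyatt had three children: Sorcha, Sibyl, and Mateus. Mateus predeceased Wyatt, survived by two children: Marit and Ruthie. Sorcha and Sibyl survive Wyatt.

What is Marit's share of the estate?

Perrin takes one-quarter of £36,000 = £9,000. The remaining £27,000 passes to the descendants.
The descendants' portion (£27,000) is divided into 3 shares of £9,000: Sorcha and Sibyl each take £9,000; Mateus's £9,000 share passes to Mateus's issue.
Mateus's share (£9,000) is divided into 2 shares of £4,500: Marit and Ruthie each take £4,500.

Marit receives £4,500.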